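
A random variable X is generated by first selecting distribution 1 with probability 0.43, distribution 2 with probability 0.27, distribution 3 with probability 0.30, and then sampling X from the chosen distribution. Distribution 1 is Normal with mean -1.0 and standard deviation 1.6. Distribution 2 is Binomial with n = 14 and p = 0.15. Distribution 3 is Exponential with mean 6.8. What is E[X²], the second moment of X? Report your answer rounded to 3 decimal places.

30.947

For each component E[X²] = Var + (mean)², giving 1: 3.56; 2: 6.195; 3: 92.48.
Overall E[X²] = 0.43·3.56 + 0.27·6.195 + 0.3·92.48 = 30.9474.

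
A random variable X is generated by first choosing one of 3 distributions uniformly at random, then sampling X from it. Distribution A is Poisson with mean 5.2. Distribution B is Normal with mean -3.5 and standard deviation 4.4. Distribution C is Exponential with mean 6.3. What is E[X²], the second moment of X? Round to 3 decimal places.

47.743

For each component E[X²] = Var + (mean)², giving A: 32.24; B: 31.61; C: 79.38.
Overall E[X²] = 0.333333·32.24 + 0.333333·31.61 + 0.333333·79.38 = 47.7433.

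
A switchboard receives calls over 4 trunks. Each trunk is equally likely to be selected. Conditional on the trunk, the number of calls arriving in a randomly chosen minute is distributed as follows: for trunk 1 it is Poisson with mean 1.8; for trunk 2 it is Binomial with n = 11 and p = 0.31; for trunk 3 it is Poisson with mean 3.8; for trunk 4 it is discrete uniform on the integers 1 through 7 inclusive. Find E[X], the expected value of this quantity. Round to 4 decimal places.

Component means — 1: 1.8; 2: 3.41; 3: 3.8; 4: 4.
E[X] = 0.25·1.8 + 0.25·3.41 + 0.25·3.8 + 0.25·4 = 3.2525.

3.2525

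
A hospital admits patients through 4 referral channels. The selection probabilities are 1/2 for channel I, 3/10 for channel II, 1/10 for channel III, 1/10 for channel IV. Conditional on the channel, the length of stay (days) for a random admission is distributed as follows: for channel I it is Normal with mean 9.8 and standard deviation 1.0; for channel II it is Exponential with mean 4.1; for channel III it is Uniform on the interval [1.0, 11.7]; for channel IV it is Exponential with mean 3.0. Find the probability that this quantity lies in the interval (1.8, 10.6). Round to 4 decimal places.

Conditional on each channel, P(1.8 < X < 10.6): I: 0.788145; II: 0.569297; III: 0.82243; IV: 0.519604.
By total probability, P(1.8 < X < 10.6) = 0.5·0.788145 + 0.3·0.569297 + 0.1·0.82243 + 0.1·0.519604 = 0.699065.

0.6991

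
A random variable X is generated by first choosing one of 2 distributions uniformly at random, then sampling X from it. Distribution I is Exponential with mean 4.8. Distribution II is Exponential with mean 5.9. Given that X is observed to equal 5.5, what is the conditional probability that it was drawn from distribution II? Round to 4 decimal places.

Likelihoods f(5.5 | ·): I: 0.0662414; II: 0.0667263.
Posterior ∝ prior × likelihood. Numerator for II: 0.5·0.0667263 = 0.0333632.
Normalizing constant: 0.5·0.0662414 + 0.5·0.0667263 = 0.0664839.
P(II | observation) = 0.0333632 / 0.0664839 = 0.501823.

0.5018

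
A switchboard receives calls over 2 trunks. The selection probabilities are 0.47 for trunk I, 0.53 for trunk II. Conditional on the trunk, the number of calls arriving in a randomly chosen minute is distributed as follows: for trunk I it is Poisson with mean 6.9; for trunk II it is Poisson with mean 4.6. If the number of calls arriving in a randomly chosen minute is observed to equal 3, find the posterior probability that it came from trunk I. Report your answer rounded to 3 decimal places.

0.231

Likelihoods P(X=3 | ·): I: 0.0551778; II: 0.163068.
Posterior ∝ prior × likelihood. Numerator for I: 0.47·0.0551778 = 0.0259335.
Normalizing constant: 0.47·0.0551778 + 0.53·0.163068 = 0.112359.
P(I | observation) = 0.0259335 / 0.112359 = 0.230809.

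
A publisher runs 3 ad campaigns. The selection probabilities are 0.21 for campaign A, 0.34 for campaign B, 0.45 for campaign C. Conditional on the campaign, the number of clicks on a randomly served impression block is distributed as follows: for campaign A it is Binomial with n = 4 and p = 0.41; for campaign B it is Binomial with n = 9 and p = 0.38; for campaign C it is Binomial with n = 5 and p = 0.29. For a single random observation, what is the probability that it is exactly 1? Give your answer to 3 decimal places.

Conditional on each campaign, P(X = 1): A: 0.336822; B: 0.0746723; C: 0.368469.
By total probability, P(X = 1) = 0.21·0.336822 + 0.34·0.0746723 + 0.45·0.368469 = 0.261932.

0.262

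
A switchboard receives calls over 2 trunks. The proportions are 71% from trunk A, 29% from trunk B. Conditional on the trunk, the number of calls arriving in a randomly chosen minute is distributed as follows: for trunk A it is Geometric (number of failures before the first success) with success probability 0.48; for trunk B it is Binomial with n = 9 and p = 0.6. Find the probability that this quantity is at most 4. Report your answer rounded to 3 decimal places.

0.760

Conditional on each trunk, P(X ≤ 4): A: 0.96198; B: 0.266568.
By total probability, P(X ≤ 4) = 0.71·0.96198 + 0.29·0.266568 = 0.76031.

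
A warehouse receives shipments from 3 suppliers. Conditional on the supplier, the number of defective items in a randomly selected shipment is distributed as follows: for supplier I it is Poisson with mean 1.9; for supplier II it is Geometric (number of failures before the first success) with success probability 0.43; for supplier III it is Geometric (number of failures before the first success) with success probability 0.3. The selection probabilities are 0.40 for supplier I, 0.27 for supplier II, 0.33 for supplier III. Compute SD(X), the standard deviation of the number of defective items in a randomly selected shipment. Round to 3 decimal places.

Per component, I: μ=1.9, E[X²]=5.51; II: μ=1.32558, E[X²]=4.83991; III: μ=2.33333, E[X²]=13.2222.
E[X] = 0.4·1.9 + 0.27·1.32558 + 0.33·2.33333 = 1.88791.
E[X²] = 0.4·5.51 + 0.27·4.83991 + 0.33·13.2222 = 7.87411.
Var(X) = E[X²] − (E[X])² = 7.87411 − 3.56419 = 4.30992.
SD(X) = √4.30992 = 2.07603.

2.076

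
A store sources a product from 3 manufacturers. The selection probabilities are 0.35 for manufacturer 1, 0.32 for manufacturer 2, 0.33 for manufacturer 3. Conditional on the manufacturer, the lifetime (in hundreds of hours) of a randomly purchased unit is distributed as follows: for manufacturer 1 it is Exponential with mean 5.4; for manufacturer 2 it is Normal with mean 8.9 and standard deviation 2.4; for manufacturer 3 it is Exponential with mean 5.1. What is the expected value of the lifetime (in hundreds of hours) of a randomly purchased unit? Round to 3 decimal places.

Component means — 1: 5.4; 2: 8.9; 3: 5.1.
E[X] = 0.35·5.4 + 0.32·8.9 + 0.33·5.1 = 6.421.

6.421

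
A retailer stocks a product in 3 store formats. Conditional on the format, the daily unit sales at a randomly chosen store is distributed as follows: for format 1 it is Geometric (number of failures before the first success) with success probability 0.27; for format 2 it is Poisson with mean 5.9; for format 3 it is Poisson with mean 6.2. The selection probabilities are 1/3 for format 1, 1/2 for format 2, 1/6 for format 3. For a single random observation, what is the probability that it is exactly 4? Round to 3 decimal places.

Conditional on each format, P(X = 4): 1: 0.0766753; 2: 0.138312; 3: 0.124948.
By total probability, P(X = 4) = 0.333333·0.0766753 + 0.5·0.138312 + 0.166667·0.124948 = 0.115539.

0.116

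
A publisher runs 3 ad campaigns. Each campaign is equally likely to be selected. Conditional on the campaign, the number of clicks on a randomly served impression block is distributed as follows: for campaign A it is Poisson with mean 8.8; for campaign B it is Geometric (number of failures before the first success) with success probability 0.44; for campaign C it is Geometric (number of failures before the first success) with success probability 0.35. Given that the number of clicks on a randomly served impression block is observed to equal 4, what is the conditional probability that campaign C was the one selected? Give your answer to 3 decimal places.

Likelihoods P(X=4 | ·): A: 0.0376641; B: 0.0432718; C: 0.0624772.
Posterior ∝ prior × likelihood. Numerator for C: 0.333333·0.0624772 = 0.0208257.
Normalizing constant: 0.333333·0.0376641 + 0.333333·0.0432718 + 0.333333·0.0624772 = 0.0478044.
P(C | observation) = 0.0208257 / 0.0478044 = 0.435645.

0.436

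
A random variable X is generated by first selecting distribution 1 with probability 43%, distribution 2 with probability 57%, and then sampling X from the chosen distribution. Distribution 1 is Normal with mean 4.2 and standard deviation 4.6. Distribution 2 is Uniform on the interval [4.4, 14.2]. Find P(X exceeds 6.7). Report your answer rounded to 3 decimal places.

Conditional on each component, P(X > 6.7): 1: 0.2934; 2: 0.765306.
By total probability, P(X > 6.7) = 0.43·0.2934 + 0.57·0.765306 = 0.562387.

0.562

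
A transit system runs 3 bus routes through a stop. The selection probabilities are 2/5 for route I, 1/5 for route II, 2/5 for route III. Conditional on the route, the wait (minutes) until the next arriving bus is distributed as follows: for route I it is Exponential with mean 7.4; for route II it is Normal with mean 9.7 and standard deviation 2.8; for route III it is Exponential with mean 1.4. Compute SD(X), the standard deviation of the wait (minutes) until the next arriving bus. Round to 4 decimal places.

5.9959

Per component, I: μ=7.4, E[X²]=109.52; II: μ=9.7, E[X²]=101.93; III: μ=1.4, E[X²]=3.92.
E[X] = 0.4·7.4 + 0.2·9.7 + 0.4·1.4 = 5.46.
E[X²] = 0.4·109.52 + 0.2·101.93 + 0.4·3.92 = 65.762.
Var(X) = E[X²] − (E[X])² = 65.762 − 29.8116 = 35.9504.
SD(X) = √35.9504 = 5.99587.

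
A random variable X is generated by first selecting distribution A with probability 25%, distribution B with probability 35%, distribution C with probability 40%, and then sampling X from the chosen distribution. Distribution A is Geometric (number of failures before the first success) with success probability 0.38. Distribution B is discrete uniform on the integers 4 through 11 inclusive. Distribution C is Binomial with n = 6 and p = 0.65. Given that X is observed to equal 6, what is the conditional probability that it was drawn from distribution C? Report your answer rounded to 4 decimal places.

Likelihoods P(X=6 | ·): A: 0.0215841; B: 0.125; C: 0.0754189.
Posterior ∝ prior × likelihood. Numerator for C: 0.4·0.0754189 = 0.0301676.
Normalizing constant: 0.25·0.0215841 + 0.35·0.125 + 0.4·0.0754189 = 0.0793136.
P(C | observation) = 0.0301676 / 0.0793136 = 0.380358.

0.3804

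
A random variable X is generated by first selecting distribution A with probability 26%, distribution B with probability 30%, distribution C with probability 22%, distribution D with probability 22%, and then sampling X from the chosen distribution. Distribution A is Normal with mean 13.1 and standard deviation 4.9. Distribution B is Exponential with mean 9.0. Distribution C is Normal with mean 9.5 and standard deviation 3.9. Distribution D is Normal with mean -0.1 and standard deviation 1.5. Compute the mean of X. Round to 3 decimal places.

Component means — A: 13.1; B: 9; C: 9.5; D: -0.1.
E[X] = 0.26·13.1 + 0.3·9 + 0.22·9.5 + 0.22·-0.1 = 8.174.

8.174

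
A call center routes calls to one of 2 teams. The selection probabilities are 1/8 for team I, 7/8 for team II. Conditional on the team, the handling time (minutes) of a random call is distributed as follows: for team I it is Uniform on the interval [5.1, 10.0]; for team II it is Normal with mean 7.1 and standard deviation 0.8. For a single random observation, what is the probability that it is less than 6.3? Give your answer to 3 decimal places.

0.169

Conditional on each team, P(X < 6.3): I: 0.244898; II: 0.158655.
By total probability, P(X < 6.3) = 0.125·0.244898 + 0.875·0.158655 = 0.169436.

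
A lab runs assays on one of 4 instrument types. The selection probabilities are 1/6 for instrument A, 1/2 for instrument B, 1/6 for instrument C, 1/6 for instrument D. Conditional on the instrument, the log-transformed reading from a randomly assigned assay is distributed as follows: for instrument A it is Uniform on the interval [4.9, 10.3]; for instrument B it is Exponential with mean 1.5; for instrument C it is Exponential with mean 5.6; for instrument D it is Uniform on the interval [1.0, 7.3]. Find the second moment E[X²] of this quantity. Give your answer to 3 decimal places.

For each component E[X²] = Var + (mean)², giving A: 60.19; B: 4.5; C: 62.72; D: 20.53.
Overall E[X²] = 0.166667·60.19 + 0.5·4.5 + 0.166667·62.72 + 0.166667·20.53 = 26.1567.

26.157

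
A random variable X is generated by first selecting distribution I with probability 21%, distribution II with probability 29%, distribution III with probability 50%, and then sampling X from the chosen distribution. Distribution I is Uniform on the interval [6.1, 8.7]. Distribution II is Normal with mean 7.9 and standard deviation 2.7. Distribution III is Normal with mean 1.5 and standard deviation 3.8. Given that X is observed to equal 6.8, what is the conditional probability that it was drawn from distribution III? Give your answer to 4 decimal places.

0.1417

Likelihoods f(6.8 | ·): I: 0.384615; II: 0.135989; III: 0.0396928.
Posterior ∝ prior × likelihood. Numerator for III: 0.5·0.0396928 = 0.0198464.
Normalizing constant: 0.21·0.384615 + 0.29·0.135989 + 0.5·0.0396928 = 0.140052.
P(III | observation) = 0.0198464 / 0.140052 = 0.141707.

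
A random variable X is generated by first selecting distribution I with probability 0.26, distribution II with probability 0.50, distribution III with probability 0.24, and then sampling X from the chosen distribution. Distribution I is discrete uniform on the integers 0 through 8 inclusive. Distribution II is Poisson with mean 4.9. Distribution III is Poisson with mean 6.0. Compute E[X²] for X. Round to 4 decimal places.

30.4283

For each component E[X²] = Var + (mean)², giving I: 22.6667; II: 28.91; III: 42.
Overall E[X²] = 0.26·22.6667 + 0.5·28.91 + 0.24·42 = 30.4283.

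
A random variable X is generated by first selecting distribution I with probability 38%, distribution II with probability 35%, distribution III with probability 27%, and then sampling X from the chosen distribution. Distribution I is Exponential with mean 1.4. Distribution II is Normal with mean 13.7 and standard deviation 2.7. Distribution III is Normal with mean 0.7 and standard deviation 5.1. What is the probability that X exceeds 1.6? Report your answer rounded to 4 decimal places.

Conditional on each component, P(X > 1.6): I: 0.318907; II: 0.999996; III: 0.429962.
By total probability, P(X > 1.6) = 0.38·0.318907 + 0.35·0.999996 + 0.27·0.429962 = 0.587273.

0.5873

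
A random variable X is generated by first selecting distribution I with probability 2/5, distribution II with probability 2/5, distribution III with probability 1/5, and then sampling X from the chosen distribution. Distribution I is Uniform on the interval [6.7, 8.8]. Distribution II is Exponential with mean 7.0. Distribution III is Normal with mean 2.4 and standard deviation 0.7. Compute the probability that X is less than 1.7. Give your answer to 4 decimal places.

Conditional on each component, P(X < 1.7): I: 0; II: 0.215616; III: 0.158655.
By total probability, P(X < 1.7) = 0.4·0 + 0.4·0.215616 + 0.2·0.158655 = 0.117978.

0.1180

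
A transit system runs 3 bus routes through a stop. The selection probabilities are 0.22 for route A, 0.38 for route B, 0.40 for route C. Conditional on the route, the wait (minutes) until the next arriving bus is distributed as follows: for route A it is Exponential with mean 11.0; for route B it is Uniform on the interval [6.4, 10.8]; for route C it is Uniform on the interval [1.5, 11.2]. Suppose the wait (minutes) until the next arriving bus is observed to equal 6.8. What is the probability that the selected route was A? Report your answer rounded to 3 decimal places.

Likelihoods f(6.8 | ·): A: 0.048993; B: 0.227273; C: 0.103093.
Posterior ∝ prior × likelihood. Numerator for A: 0.22·0.048993 = 0.0107785.
Normalizing constant: 0.22·0.048993 + 0.38·0.227273 + 0.4·0.103093 = 0.138379.
P(A | observation) = 0.0107785 / 0.138379 = 0.0778908.

0.078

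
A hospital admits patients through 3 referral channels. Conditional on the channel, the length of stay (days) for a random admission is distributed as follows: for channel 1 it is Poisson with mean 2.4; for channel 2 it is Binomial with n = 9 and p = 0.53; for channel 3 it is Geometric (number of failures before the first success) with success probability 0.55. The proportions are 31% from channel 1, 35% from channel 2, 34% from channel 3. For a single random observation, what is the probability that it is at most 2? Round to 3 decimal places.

0.508

Conditional on each channel, P(X ≤ 2): 1: 0.569709; 2: 0.0637089; 3: 0.908875.
By total probability, P(X ≤ 2) = 0.31·0.569709 + 0.35·0.0637089 + 0.34·0.908875 = 0.507925.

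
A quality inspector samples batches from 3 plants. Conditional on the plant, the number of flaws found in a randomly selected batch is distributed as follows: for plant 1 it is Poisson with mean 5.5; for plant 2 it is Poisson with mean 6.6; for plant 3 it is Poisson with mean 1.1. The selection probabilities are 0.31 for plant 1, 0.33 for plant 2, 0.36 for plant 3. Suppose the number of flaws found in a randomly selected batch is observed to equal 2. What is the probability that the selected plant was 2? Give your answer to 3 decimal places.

0.096

Likelihoods P(X=2 | ·): 1: 0.0618124; 2: 0.0296288; 3: 0.201387.
Posterior ∝ prior × likelihood. Numerator for 2: 0.33·0.0296288 = 0.00977751.
Normalizing constant: 0.31·0.0618124 + 0.33·0.0296288 + 0.36·0.201387 = 0.101439.
P(2 | observation) = 0.00977751 / 0.101439 = 0.0963884.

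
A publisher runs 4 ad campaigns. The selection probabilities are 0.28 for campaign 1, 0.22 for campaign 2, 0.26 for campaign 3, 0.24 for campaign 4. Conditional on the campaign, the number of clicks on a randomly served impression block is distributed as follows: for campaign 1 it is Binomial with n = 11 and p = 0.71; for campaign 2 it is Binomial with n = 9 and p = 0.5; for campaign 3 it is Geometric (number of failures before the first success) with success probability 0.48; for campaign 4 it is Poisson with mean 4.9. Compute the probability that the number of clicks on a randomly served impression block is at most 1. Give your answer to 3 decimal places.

0.205

Conditional on each campaign, P(X ≤ 1): 1: 3.40773e-05; 2: 0.0195312; 3: 0.7296; 4: 0.0439348.
By total probability, P(X ≤ 1) = 0.28·3.40773e-05 + 0.22·0.0195312 + 0.26·0.7296 + 0.24·0.0439348 = 0.204547.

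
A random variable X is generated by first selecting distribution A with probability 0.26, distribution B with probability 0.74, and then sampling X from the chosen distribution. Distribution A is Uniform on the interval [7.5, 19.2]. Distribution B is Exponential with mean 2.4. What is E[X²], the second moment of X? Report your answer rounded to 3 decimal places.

For each component E[X²] = Var + (mean)², giving A: 189.63; B: 11.52.
Overall E[X²] = 0.26·189.63 + 0.74·11.52 = 57.8286.

57.829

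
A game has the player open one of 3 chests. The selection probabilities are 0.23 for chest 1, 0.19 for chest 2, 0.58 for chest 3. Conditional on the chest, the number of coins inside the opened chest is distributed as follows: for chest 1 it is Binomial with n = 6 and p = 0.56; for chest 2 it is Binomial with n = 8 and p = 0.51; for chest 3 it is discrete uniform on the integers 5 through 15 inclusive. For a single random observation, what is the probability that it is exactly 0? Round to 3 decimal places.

Conditional on each chest, P(X = 0): 1: 0.00725631; 2: 0.00332329; 3: 0.
By total probability, P(X = 0) = 0.23·0.00725631 + 0.19·0.00332329 + 0.58·0 = 0.00230038.

0.002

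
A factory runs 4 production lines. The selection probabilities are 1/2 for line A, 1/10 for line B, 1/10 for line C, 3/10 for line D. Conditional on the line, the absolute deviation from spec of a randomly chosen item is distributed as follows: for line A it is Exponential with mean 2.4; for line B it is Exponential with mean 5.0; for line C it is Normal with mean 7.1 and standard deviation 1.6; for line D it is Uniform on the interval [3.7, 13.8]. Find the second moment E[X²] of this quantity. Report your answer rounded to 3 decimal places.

41.576

For each component E[X²] = Var + (mean)², giving A: 11.52; B: 50; C: 52.97; D: 85.0633.
Overall E[X²] = 0.5·11.52 + 0.1·50 + 0.1·52.97 + 0.3·85.0633 = 41.576.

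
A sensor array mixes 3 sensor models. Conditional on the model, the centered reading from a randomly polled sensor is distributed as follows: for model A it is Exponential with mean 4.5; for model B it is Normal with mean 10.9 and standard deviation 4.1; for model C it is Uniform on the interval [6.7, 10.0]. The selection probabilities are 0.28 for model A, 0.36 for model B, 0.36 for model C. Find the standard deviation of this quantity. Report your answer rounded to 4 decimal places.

4.3028

Per component, A: μ=4.5, E[X²]=40.5; B: μ=10.9, E[X²]=135.62; C: μ=8.35, E[X²]=70.63.
E[X] = 0.28·4.5 + 0.36·10.9 + 0.36·8.35 = 8.19.
E[X²] = 0.28·40.5 + 0.36·135.62 + 0.36·70.63 = 85.59.
Var(X) = E[X²] − (E[X])² = 85.59 − 67.0761 = 18.5139.
SD(X) = √18.5139 = 4.30278.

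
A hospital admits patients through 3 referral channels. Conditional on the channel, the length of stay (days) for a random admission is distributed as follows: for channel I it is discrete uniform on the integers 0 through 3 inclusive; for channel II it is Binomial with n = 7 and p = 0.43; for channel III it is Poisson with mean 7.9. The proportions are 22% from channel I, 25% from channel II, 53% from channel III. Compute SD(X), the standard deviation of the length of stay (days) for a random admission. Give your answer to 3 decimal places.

3.600

Per component, I: μ=1.5, E[X²]=3.5; II: μ=3.01, E[X²]=10.7758; III: μ=7.9, E[X²]=70.31.
E[X] = 0.22·1.5 + 0.25·3.01 + 0.53·7.9 = 5.2695.
E[X²] = 0.22·3.5 + 0.25·10.7758 + 0.53·70.31 = 40.7283.
Var(X) = E[X²] − (E[X])² = 40.7283 − 27.7676 = 12.9606.
SD(X) = √12.9606 = 3.60009.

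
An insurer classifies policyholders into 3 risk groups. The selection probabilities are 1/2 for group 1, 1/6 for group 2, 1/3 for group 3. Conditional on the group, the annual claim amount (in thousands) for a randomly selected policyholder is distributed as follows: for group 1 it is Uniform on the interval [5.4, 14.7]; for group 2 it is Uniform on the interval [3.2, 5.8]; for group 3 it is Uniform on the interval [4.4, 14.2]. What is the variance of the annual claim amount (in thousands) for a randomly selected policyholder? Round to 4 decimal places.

Per component, 1: μ=10.05, E[X²]=108.21; 2: μ=4.5, E[X²]=20.8133; 3: μ=9.3, E[X²]=94.4933.
E[X] = 0.5·10.05 + 0.166667·4.5 + 0.333333·9.3 = 8.875.
E[X²] = 0.5·108.21 + 0.166667·20.8133 + 0.333333·94.4933 = 89.0717.
Var(X) = E[X²] − (E[X])² = 89.0717 − 78.7656 = 10.306.

10.3060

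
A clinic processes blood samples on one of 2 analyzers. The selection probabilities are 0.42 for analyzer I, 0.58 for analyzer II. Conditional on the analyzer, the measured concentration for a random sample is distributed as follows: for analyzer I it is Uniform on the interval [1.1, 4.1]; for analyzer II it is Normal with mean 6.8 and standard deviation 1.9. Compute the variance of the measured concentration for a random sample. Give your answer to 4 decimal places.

Per component, I: μ=2.6, E[X²]=7.51; II: μ=6.8, E[X²]=49.85.
E[X] = 0.42·2.6 + 0.58·6.8 = 5.036.
E[X²] = 0.42·7.51 + 0.58·49.85 = 32.0672.
Var(X) = E[X²] − (E[X])² = 32.0672 − 25.3613 = 6.7059.

6.7059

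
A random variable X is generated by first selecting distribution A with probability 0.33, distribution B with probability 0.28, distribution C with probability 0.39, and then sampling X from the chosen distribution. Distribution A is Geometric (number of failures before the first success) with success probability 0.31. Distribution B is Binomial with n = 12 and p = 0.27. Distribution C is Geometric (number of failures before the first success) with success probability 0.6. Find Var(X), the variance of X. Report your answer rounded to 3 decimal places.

Per component, A: μ=2.22581, E[X²]=12.1342; B: μ=3.24, E[X²]=12.8628; C: μ=0.666667, E[X²]=1.55556.
E[X] = 0.33·2.22581 + 0.28·3.24 + 0.39·0.666667 = 1.90172.
E[X²] = 0.33·12.1342 + 0.28·12.8628 + 0.39·1.55556 = 8.21255.
Var(X) = E[X²] − (E[X])² = 8.21255 − 3.61652 = 4.59602.

4.596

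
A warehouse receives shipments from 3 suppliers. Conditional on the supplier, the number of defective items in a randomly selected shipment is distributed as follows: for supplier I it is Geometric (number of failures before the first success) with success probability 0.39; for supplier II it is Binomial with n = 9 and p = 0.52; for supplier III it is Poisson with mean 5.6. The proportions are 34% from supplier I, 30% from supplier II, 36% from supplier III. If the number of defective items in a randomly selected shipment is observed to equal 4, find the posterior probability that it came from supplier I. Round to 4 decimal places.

Likelihoods P(X=4 | ·): I: 0.0539988; II: 0.234742; III: 0.151528.
Posterior ∝ prior × likelihood. Numerator for I: 0.34·0.0539988 = 0.0183596.
Normalizing constant: 0.34·0.0539988 + 0.3·0.234742 + 0.36·0.151528 = 0.143332.
P(I | observation) = 0.0183596 / 0.143332 = 0.128091.

0.1281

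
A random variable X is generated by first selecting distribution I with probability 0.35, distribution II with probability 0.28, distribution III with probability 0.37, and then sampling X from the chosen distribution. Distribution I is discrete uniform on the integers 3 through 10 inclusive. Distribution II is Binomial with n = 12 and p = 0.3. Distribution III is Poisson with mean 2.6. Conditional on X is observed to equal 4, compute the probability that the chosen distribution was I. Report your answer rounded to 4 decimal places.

Likelihoods P(X=4 | ·): I: 0.125; II: 0.23114; III: 0.141422.
Posterior ∝ prior × likelihood. Numerator for I: 0.35·0.125 = 0.04375.
Normalizing constant: 0.35·0.125 + 0.28·0.23114 + 0.37·0.141422 = 0.160795.
P(I | observation) = 0.04375 / 0.160795 = 0.272085.

0.2721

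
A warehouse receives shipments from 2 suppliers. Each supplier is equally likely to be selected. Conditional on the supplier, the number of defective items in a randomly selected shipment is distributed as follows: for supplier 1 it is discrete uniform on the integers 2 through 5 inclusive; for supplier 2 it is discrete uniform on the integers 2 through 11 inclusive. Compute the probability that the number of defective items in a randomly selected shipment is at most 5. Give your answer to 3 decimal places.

Conditional on each supplier, P(X ≤ 5): 1: 1; 2: 0.4.
By total probability, P(X ≤ 5) = 0.5·1 + 0.5·0.4 = 0.7.

0.700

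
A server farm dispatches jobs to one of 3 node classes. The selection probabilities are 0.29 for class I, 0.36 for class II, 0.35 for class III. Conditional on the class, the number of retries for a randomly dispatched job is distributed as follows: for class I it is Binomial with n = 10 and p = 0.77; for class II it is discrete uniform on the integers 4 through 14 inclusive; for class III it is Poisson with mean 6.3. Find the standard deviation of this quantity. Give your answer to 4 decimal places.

Per component, I: μ=7.7, E[X²]=61.061; II: μ=9, E[X²]=91; III: μ=6.3, E[X²]=45.99.
E[X] = 0.29·7.7 + 0.36·9 + 0.35·6.3 = 7.678.
E[X²] = 0.29·61.061 + 0.36·91 + 0.35·45.99 = 66.5642.
Var(X) = E[X²] − (E[X])² = 66.5642 − 58.9517 = 7.61251.
SD(X) = √7.61251 = 2.75908.

2.7591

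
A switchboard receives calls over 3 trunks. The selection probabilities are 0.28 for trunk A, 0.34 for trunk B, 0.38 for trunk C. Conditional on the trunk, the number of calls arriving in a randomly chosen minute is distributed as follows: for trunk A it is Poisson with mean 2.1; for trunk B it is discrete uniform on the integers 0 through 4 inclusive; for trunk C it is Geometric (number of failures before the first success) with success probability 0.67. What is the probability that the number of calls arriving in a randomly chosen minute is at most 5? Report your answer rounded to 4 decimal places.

Conditional on each trunk, P(X ≤ 5): A: 0.979551; B: 1; C: 0.998709.
By total probability, P(X ≤ 5) = 0.28·0.979551 + 0.34·1 + 0.38·0.998709 = 0.993783.

0.9938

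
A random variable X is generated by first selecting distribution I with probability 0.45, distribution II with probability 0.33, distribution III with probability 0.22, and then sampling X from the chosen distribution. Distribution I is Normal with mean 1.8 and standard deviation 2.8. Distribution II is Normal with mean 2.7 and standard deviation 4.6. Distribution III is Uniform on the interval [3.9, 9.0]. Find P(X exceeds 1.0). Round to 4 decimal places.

Conditional on each component, P(X > 1.0): I: 0.612452; II: 0.644147; III: 1.
By total probability, P(X > 1.0) = 0.45·0.612452 + 0.33·0.644147 + 0.22·1 = 0.708172.

0.7082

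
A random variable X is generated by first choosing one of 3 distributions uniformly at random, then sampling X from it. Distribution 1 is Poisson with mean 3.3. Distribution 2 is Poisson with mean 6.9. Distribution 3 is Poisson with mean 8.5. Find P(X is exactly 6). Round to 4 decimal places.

Conditional on each component, P(X = 6): 1: 0.0661575; 2: 0.151053; 3: 0.106581.
By total probability, P(X = 6) = 0.333333·0.0661575 + 0.333333·0.151053 + 0.333333·0.106581 = 0.10793.

0.1079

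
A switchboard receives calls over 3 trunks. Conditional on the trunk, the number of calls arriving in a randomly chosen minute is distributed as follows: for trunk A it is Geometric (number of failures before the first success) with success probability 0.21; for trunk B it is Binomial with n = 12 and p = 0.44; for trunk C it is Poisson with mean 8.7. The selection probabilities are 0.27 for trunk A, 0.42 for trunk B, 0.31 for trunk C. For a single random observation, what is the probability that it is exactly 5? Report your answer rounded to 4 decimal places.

0.1336

Conditional on each trunk, P(X = 5): A: 0.0646182; B: 0.225582; C: 0.0691915.
By total probability, P(X = 5) = 0.27·0.0646182 + 0.42·0.225582 + 0.31·0.0691915 = 0.133641.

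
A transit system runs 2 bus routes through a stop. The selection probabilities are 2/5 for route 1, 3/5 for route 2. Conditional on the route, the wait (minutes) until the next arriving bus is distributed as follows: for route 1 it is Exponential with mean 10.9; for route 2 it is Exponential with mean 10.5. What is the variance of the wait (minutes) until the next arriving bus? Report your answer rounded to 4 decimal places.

Per component, 1: μ=10.9, E[X²]=237.62; 2: μ=10.5, E[X²]=220.5.
E[X] = 0.4·10.9 + 0.6·10.5 = 10.66.
E[X²] = 0.4·237.62 + 0.6·220.5 = 227.348.
Var(X) = E[X²] − (E[X])² = 227.348 − 113.636 = 113.712.

113.7124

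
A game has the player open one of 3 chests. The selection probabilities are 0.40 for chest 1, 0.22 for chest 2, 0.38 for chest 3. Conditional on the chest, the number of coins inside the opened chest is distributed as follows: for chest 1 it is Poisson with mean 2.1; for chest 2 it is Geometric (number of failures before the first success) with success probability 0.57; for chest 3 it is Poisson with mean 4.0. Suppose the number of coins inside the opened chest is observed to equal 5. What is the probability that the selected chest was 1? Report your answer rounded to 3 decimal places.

Likelihoods P(X=5 | ·): 1: 0.041677; 2: 0.00837948; 3: 0.156293.
Posterior ∝ prior × likelihood. Numerator for 1: 0.4·0.041677 = 0.0166708.
Normalizing constant: 0.4·0.041677 + 0.22·0.00837948 + 0.38·0.156293 = 0.0779058.
P(1 | observation) = 0.0166708 / 0.0779058 = 0.213987.

0.214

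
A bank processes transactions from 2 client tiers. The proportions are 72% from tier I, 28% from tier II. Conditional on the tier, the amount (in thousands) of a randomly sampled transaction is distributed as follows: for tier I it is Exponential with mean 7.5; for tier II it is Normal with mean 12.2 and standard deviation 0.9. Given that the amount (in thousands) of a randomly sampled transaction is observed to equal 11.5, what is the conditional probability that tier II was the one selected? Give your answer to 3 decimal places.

0.816

Likelihoods f(11.5 | ·): I: 0.0287753; II: 0.327572.
Posterior ∝ prior × likelihood. Numerator for II: 0.28·0.327572 = 0.0917202.
Normalizing constant: 0.72·0.0287753 + 0.28·0.327572 = 0.112438.
P(II | observation) = 0.0917202 / 0.112438 = 0.815737.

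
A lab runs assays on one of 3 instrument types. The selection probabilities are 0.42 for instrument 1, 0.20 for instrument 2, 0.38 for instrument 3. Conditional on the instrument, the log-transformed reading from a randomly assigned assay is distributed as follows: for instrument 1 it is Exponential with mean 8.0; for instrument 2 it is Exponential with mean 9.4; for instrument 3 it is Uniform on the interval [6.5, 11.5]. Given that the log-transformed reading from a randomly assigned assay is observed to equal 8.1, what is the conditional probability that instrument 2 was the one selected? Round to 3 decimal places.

Likelihoods f(8.1 | ·): 1: 0.0454137; 2: 0.0449407; 3: 0.2.
Posterior ∝ prior × likelihood. Numerator for 2: 0.2·0.0449407 = 0.00898814.
Normalizing constant: 0.42·0.0454137 + 0.2·0.0449407 + 0.38·0.2 = 0.104062.
P(2 | observation) = 0.00898814 / 0.104062 = 0.086373.

0.086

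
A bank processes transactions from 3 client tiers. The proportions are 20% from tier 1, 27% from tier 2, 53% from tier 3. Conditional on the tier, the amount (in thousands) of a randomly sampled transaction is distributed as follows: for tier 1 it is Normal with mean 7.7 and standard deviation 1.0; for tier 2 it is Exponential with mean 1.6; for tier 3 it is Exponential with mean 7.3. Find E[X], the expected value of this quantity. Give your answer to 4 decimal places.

Component means — 1: 7.7; 2: 1.6; 3: 7.3.
E[X] = 0.2·7.7 + 0.27·1.6 + 0.53·7.3 = 5.841.

5.8410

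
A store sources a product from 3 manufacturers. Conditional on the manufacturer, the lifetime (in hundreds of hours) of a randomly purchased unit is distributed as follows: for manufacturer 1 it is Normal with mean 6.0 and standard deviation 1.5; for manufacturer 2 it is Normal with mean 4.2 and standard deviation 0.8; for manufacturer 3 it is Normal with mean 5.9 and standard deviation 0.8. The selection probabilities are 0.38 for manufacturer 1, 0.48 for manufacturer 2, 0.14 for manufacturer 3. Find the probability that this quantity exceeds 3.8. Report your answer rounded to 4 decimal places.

0.8242

Conditional on each manufacturer, P(X > 3.8): 1: 0.928767; 2: 0.691462; 3: 0.995668.
By total probability, P(X > 3.8) = 0.38·0.928767 + 0.48·0.691462 + 0.14·0.995668 = 0.824227.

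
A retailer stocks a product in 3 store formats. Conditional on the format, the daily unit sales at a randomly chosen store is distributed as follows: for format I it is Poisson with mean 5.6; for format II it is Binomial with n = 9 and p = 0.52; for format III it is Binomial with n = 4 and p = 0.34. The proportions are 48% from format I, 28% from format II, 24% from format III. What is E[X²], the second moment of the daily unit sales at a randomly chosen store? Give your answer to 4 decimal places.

For each component E[X²] = Var + (mean)², giving I: 36.96; II: 24.1488; III: 2.7472.
Overall E[X²] = 0.48·36.96 + 0.28·24.1488 + 0.24·2.7472 = 25.1618.

25.1618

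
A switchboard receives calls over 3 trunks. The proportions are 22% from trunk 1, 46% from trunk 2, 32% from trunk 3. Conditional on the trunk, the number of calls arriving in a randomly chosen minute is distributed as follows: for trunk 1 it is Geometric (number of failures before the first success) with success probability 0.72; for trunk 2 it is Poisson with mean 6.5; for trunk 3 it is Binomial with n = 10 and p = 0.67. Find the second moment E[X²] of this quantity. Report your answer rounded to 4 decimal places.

For each component E[X²] = Var + (mean)², giving 1: 0.691358; 2: 48.75; 3: 47.101.
Overall E[X²] = 0.22·0.691358 + 0.46·48.75 + 0.32·47.101 = 37.6494.

37.6494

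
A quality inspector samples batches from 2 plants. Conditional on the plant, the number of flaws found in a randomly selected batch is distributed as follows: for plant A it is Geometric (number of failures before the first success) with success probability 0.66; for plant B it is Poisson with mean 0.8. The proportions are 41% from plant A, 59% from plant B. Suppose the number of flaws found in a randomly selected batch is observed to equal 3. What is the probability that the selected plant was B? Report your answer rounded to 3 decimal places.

0.680

Likelihoods P(X=3 | ·): A: 0.0259406; B: 0.0383427.
Posterior ∝ prior × likelihood. Numerator for B: 0.59·0.0383427 = 0.0226222.
Normalizing constant: 0.41·0.0259406 + 0.59·0.0383427 = 0.0332579.
P(B | observation) = 0.0226222 / 0.0332579 = 0.680206.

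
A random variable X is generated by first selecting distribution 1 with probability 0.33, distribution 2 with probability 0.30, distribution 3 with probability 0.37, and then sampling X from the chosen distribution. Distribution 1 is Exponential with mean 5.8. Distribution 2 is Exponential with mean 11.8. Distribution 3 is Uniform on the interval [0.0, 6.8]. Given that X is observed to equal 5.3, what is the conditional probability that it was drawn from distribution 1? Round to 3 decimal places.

Likelihoods f(5.3 | ·): 1: 0.069138; 2: 0.0540821; 3: 0.147059.
Posterior ∝ prior × likelihood. Numerator for 1: 0.33·0.069138 = 0.0228155.
Normalizing constant: 0.33·0.069138 + 0.3·0.0540821 + 0.37·0.147059 = 0.0934519.
P(1 | observation) = 0.0228155 / 0.0934519 = 0.244142.

0.244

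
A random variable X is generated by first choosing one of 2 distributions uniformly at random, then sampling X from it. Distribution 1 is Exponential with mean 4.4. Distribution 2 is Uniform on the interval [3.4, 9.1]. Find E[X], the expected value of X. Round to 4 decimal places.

5.3250

Component means — 1: 4.4; 2: 6.25.
E[X] = 0.5·4.4 + 0.5·6.25 = 5.325.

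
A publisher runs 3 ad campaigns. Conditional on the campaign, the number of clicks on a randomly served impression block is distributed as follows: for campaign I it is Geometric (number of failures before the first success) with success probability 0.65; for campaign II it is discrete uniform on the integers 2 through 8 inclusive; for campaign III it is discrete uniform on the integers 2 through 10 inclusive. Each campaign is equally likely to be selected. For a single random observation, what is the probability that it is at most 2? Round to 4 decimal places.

Conditional on each campaign, P(X ≤ 2): I: 0.957125; II: 0.142857; III: 0.111111.
By total probability, P(X ≤ 2) = 0.333333·0.957125 + 0.333333·0.142857 + 0.333333·0.111111 = 0.403698.

0.4037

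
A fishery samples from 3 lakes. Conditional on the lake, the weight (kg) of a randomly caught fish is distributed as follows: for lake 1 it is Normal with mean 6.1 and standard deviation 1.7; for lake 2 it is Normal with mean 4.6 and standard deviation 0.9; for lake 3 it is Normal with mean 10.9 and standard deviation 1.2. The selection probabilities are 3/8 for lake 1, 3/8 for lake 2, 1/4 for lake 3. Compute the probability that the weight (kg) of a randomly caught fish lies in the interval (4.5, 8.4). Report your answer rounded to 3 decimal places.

Conditional on each lake, P(4.5 < X < 8.4): 1: 0.738656; 2: 0.544224; 3: 0.0186104.
By total probability, P(4.5 < X < 8.4) = 0.375·0.738656 + 0.375·0.544224 + 0.25·0.0186104 = 0.485732.

0.486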